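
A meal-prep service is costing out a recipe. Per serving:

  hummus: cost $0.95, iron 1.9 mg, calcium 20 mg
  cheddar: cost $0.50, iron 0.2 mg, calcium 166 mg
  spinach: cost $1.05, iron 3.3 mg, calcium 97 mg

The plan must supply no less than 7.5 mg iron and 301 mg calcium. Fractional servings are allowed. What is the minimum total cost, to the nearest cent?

With two linear requirements the optimum uses one or two foods; enumerate the corners.
hummus only: max(7.5/1.9, 301/20) = 15.05 servings → $14.30.
cheddar only: max(7.5/0.2, 301/166) = 37.5 servings → $18.75.
spinach only: max(7.5/3.3, 301/97) = 3.103 servings → $3.26.
hummus + cheddar with both tight: 3.805 servings and 1.355 servings → $4.29.
hummus + spinach: the both-tight solution has a negative serving — not a feasible corner.
cheddar + spinach with both tight: 0.503 servings and 2.242 servings → $2.61.
So the least-cost plan costs $2.61.

$2.61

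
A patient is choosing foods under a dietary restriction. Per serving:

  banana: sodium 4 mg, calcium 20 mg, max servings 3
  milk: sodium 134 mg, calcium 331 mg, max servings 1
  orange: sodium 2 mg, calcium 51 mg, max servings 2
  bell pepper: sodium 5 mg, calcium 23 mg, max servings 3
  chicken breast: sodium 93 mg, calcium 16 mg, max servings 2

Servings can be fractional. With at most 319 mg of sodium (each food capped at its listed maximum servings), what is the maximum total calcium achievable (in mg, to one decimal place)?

Calcium per mg sodium: orange 25.5, banana 5, bell pepper 4.6, milk 2.47, chicken breast 0.172.
Take 2 servings of orange: uses 4 mg sodium, +102.0 mg calcium (running total 102.0 mg).
Take 3 servings of banana: uses 12 mg sodium, +60.0 mg calcium (running total 162.0 mg).
Take 3 servings of bell pepper: uses 15 mg sodium, +69.0 mg calcium (running total 231.0 mg).
Take 1 serving of milk: uses 134 mg sodium, +331.0 mg calcium (running total 562.0 mg).
Take 1.656 servings of chicken breast: uses 154 mg sodium, +26.5 mg calcium (running total 588.5 mg).
Filling greedily by calcium-per-mg sodium is optimal for one linear limit, giving 588.5 mg.

588.5 mg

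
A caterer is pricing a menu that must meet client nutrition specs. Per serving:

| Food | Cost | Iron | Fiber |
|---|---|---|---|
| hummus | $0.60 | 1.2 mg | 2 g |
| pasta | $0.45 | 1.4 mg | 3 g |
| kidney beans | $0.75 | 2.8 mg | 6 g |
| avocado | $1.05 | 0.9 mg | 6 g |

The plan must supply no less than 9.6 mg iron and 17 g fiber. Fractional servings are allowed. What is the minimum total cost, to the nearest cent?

$2.57

With two linear requirements the optimum uses one or two foods; enumerate the corners.
hummus only: max(9.6/1.2, 17/2) = 8.5 servings → $5.10.
pasta only: max(9.6/1.4, 17/3) = 6.857 servings → $3.09.
kidney beans only: max(9.6/2.8, 17/6) = 3.429 servings → $2.57.
avocado only: max(9.6/0.9, 17/6) = 10.67 servings → $11.20.
hummus + pasta with both tight: 6.25 servings and 1.5 servings → $4.42.
hummus + kidney beans with both tight: 6.25 servings and 0.75 servings → $4.31.
hummus + avocado with both tight: 7.833 servings and 0.2222 servings → $4.93.
pasta + kidney beans (both tight): parallel constraints — no distinct corner.
pasta + avocado with both targets exact would need a negative amount; discard.
kidney beans + avocado: intersection lies outside the first quadrant.
So the least-cost plan costs $2.57.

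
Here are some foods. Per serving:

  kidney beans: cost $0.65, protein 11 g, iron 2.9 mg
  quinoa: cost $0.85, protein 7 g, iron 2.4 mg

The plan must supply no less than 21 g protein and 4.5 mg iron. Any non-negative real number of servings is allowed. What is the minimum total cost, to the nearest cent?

This is a tiny linear program; its minimum lies at a vertex of the feasible set. List the vertices and price them.
kidney beans only: max(21/11, 4.5/2.9) = 1.909 servings → $1.24.
quinoa only: max(21/7, 4.5/2.4) = 3 servings → $2.55.
kidney beans + quinoa: intersection lies outside the first quadrant.
Cheapest feasible corner: $1.24.

$1.24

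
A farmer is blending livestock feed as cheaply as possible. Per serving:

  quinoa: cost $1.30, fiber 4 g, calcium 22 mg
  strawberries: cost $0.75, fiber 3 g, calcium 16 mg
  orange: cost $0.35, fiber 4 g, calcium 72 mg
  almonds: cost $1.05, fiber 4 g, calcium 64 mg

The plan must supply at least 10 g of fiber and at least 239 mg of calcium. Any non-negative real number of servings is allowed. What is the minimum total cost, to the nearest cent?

$1.16

Minimising a linear cost over {fiber ≥ 10, calcium ≥ 239, servings ≥ 0} — the optimum is at a vertex, using one or two foods.
quinoa only: max(10/4, 239/22) = 10.86 servings → $14.12.
strawberries only: max(10/3, 239/16) = 14.94 servings → $11.20.
orange only: max(10/4, 239/72) = 3.319 servings → $1.16.
almonds only: max(10/4, 239/64) = 3.734 servings → $3.92.
quinoa + strawberries: the both-tight solution has a negative serving — not a feasible corner.
quinoa + orange: the both-tight solution has a negative serving — not a feasible corner.
quinoa + almonds with both targets exact would need a negative amount; discard.
strawberries + orange: the both-tight solution has a negative serving — not a feasible corner.
strawberries + almonds: the both-tight solution has a negative serving — not a feasible corner.
orange + almonds: the both-tight solution has a negative serving — not a feasible corner.
The minimum over all feasible corners is $1.16.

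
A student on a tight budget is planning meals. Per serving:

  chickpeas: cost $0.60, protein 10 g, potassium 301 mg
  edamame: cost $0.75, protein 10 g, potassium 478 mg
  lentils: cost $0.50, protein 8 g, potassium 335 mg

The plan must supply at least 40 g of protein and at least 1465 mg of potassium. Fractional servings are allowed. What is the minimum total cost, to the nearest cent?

$2.46

This is a tiny linear program; its minimum lies at a vertex of the feasible set. List the vertices and price them.
chickpeas only: max(40/10, 1465/301) = 4.867 servings → $2.92.
edamame only: max(40/10, 1465/478) = 4 servings → $3.00.
lentils only: max(40/8, 1465/335) = 5 servings → $2.50.
chickpeas + edamame with both tight: 2.525 servings and 1.475 servings → $2.62.
chickpeas + lentils with both tight: 1.783 servings and 2.771 servings → $2.46.
edamame + lentils: the both-tight solution has a negative serving — not a feasible corner.
Cheapest feasible corner: $2.46.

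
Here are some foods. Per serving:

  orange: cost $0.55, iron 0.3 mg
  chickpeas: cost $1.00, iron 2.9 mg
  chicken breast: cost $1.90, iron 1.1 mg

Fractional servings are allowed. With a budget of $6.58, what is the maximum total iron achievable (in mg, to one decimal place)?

Iron per dollar: chickpeas 2.9, chicken breast 0.5789, orange 0.5455.
With no serving limits, spend the whole cost allowance on chickpeas: $6.58 / $1.00 × 2.9 mg = 19.1 mg.

19.1 mg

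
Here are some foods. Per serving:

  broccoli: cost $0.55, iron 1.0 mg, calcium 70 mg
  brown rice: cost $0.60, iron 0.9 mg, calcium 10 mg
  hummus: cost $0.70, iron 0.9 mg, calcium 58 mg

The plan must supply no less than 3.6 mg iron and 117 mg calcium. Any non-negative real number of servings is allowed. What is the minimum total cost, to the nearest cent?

The cheapest plan sits at a corner of the feasible region — with two constraints it uses at most two foods.
broccoli only: max(3.6/1.0, 117/70) = 3.6 servings → $1.98.
brown rice only: max(3.6/0.9, 117/10) = 11.7 servings → $7.02.
hummus only: max(3.6/0.9, 117/58) = 4 servings → $2.80.
broccoli + brown rice with both tight: 1.308 servings and 2.547 servings → $2.25.
broccoli + hummus: the both-tight solution has a negative serving — not a feasible corner.
brown rice + hummus with both tight: 2.396 servings and 1.604 servings → $2.56.
The minimum over all feasible corners is $1.98.

$1.98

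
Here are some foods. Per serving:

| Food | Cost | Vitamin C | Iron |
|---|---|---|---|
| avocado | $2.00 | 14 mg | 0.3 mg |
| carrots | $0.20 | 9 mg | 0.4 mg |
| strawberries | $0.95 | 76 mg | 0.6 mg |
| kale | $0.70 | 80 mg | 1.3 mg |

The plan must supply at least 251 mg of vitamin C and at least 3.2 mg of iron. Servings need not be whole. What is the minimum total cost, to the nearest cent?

Minimising a linear cost over {vitamin C ≥ 251, iron ≥ 3.2, servings ≥ 0} — the optimum is at a vertex, using one or two foods.
avocado only: max(251/14, 3.2/0.3) = 17.93 servings → $35.86.
carrots only: max(251/9, 3.2/0.4) = 27.89 servings → $5.58.
strawberries only: max(251/76, 3.2/0.6) = 5.333 servings → $5.07.
kale only: max(251/80, 3.2/1.3) = 3.138 servings → $2.20.
avocado + carrots: the both-tight solution has a negative serving — not a feasible corner.
avocado + strawberries with both tight: 6.431 servings and 2.118 servings → $14.87.
avocado + kale: the both-tight solution has a negative serving — not a feasible corner.
carrots + strawberries with both tight: 3.704 servings and 2.864 servings → $3.46.
carrots + kale: the both-tight solution has a negative serving — not a feasible corner.
strawberries + kale with both tight: 1.384 servings and 1.823 servings → $2.59.
So the least-cost plan costs $2.20.

$2.20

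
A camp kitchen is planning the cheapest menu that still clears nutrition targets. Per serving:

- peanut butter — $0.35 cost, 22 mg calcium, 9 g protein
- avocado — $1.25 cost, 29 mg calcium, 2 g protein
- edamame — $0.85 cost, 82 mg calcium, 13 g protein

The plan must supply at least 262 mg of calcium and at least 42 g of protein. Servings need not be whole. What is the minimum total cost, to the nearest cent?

$2.73

This is a tiny linear program; its minimum lies at a vertex of the feasible set. List the vertices and price them.
peanut butter only: max(262/22, 42/9) = 11.91 servings → $4.17.
avocado only: max(262/29, 42/2) = 21 servings → $26.25.
edamame only: max(262/82, 42/13) = 3.231 servings → $2.75.
peanut butter + avocado with both tight: 3.198 servings and 6.608 servings → $9.38.
peanut butter + edamame with both tight: 0.08407 servings and 3.173 servings → $2.73.
avocado + edamame with both targets exact would need a negative amount; discard.
The minimum over all feasible corners is $2.73.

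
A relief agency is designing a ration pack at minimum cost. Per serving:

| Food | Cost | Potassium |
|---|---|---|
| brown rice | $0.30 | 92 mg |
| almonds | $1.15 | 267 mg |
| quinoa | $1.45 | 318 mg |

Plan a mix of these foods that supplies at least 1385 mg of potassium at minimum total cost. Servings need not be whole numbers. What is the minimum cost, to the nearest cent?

Cost per mg of potassium: brown rice $0.0033, almonds $0.0043, quinoa $0.0046.
With no serving limits, use only brown rice: 1385 mg / 92 mg = 15.05 servings × $0.30 = $4.52.

$4.52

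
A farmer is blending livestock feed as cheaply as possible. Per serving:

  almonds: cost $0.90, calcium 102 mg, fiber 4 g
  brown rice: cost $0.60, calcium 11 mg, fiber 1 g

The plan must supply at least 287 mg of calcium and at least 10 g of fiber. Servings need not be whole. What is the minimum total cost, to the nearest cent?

$2.53

Compare the cost at each extreme point of the feasible region.
almonds only: max(287/102, 10/4) = 2.814 servings → $2.53.
brown rice only: max(287/11, 10/1) = 26.09 servings → $15.65.
almonds + brown rice: intersection lies outside the first quadrant.
Cheapest feasible corner: $2.53.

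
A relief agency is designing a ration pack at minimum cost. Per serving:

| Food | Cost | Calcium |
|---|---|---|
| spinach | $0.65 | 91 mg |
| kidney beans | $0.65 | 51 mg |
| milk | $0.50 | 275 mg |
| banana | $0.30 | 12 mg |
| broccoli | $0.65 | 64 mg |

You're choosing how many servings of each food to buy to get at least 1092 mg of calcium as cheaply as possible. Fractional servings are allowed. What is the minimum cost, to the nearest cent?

Cost per mg of calcium: milk $0.0018, spinach $0.0071, broccoli $0.0102, kidney beans $0.0127, banana $0.0250.
With no serving limits, use only milk: 1092 mg / 275 mg = 3.971 servings × $0.50 = $1.99.

$1.99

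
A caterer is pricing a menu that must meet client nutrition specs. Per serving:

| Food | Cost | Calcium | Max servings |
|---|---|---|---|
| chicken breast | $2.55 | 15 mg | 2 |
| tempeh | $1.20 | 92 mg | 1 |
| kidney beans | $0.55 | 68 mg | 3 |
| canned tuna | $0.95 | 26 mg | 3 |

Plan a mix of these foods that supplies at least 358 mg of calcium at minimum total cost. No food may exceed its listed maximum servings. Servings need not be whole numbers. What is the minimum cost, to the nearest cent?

$5.12

Cost per mg of calcium: kidney beans $0.0081, tempeh $0.0130, canned tuna $0.0365, chicken breast $0.1700.
Take 3 servings of kidney beans: +204.0 mg calcium for $1.65 (total $1.65, still need 154.0 mg).
Take 1 serving of tempeh: +92.0 mg calcium for $1.20 (total $2.85, still need 62.0 mg).
Take 2.385 servings of canned tuna: +62.0 mg calcium for $2.27 (total $5.12, still need 0.0 mg).
Filling from the cheapest source first is optimal under one linear minimum: $5.12.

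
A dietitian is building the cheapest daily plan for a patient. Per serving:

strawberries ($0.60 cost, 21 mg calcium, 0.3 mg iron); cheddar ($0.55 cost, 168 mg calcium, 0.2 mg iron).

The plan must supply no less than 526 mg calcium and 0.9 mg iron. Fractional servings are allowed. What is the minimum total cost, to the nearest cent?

The cheapest plan sits at a corner of the feasible region — with two constraints it uses at most two foods.
strawberries only: max(526/21, 0.9/0.3) = 25.05 servings → $15.03.
cheddar only: max(526/168, 0.9/0.2) = 4.5 servings → $2.48.
strawberries + cheddar with both tight: 0.9957 servings and 3.006 servings → $2.25.
Cheapest feasible corner: $2.25.

$2.25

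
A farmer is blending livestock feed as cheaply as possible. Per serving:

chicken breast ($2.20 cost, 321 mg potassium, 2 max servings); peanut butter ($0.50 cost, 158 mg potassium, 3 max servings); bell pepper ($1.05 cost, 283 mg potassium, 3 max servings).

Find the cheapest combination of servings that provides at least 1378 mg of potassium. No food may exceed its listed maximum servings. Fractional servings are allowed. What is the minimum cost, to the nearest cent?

$5.03

Cost per mg of potassium: peanut butter $0.0032, bell pepper $0.0037, chicken breast $0.0069.
Take 3 servings of peanut butter: +474.0 mg potassium for $1.50 (total $1.50, still need 904.0 mg).
Take 3 servings of bell pepper: +849.0 mg potassium for $3.15 (total $4.65, still need 55.0 mg).
Take 0.1713 servings of chicken breast: +55.0 mg potassium for $0.38 (total $5.03, still need 0.0 mg).
Filling from the cheapest source first is optimal under one linear minimum: $5.03.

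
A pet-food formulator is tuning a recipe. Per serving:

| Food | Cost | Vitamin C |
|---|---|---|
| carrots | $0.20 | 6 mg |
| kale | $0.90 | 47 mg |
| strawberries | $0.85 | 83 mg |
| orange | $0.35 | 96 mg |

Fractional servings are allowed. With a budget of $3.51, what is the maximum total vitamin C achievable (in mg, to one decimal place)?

962.7 mg

Vitamin C per dollar: orange 274.3, strawberries 97.65, kale 52.22, carrots 30.
With no serving limits, spend the whole cost allowance on orange: $3.51 / $0.35 × 96 mg = 962.7 mg.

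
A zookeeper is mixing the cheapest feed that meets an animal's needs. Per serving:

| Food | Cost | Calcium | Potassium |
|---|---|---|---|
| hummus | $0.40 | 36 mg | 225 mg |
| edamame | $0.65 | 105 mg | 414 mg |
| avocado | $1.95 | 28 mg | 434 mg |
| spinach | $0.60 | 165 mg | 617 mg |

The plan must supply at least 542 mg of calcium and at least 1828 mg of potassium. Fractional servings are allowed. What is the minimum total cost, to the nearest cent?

For a min-cost LP with two ≥-constraints, a basic feasible solution has at most two positive variables.
hummus only: max(542/36, 1828/225) = 15.06 servings → $6.02.
edamame only: max(542/105, 1828/414) = 5.162 servings → $3.36.
avocado only: max(542/28, 1828/434) = 19.36 servings → $37.75.
spinach only: max(542/165, 1828/617) = 3.285 servings → $1.97.
hummus + edamame with both targets exact would need a negative amount; discard.
hummus + avocado with both targets exact would need a negative amount; discard.
hummus + spinach: intersection lies outside the first quadrant.
edamame + avocado with both targets exact would need a negative amount; discard.
edamame + spinach with both targets exact would need a negative amount; discard.
avocado + spinach: intersection lies outside the first quadrant.
Cheapest feasible corner: $1.97.

$1.97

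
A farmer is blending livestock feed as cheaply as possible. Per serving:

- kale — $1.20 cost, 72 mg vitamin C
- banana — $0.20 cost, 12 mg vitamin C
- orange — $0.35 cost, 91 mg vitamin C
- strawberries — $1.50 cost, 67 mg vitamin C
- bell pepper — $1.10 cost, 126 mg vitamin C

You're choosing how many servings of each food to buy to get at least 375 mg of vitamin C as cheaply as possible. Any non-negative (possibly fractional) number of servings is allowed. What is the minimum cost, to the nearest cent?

$1.44

Cost per mg of vitamin C: orange $0.0038, bell pepper $0.0087, kale $0.0167, banana $0.0167, strawberries $0.0224.
With no serving limits, use only orange: 375 mg / 91 mg = 4.121 servings × $0.35 = $1.44.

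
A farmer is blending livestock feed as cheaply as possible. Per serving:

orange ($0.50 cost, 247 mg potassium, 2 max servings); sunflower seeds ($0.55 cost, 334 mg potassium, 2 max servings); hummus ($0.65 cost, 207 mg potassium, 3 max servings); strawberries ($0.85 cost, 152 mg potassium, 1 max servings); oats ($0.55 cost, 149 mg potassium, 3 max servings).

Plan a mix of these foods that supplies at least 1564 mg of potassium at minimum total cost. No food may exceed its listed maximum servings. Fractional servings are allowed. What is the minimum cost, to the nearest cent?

$3.36

Cost per mg of potassium: sunflower seeds $0.0016, orange $0.0020, hummus $0.0031, oats $0.0037, strawberries $0.0056.
Take 2 servings of sunflower seeds: +668.0 mg potassium for $1.10 (total $1.10, still need 896.0 mg).
Take 2 servings of orange: +494.0 mg potassium for $1.00 (total $2.10, still need 402.0 mg).
Take 1.942 servings of hummus: +402.0 mg potassium for $1.26 (total $3.36, still need 0.0 mg).
Greedy by cheapest-per-mg is optimal for a single linear constraint, so the minimum cost is $3.36.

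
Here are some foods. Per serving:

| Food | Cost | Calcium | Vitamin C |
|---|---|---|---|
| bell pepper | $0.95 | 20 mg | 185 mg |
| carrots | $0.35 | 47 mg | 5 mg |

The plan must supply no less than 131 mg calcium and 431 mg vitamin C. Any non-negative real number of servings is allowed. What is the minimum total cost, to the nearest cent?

Check every corner: each single food scaled to meet both minima, and each pair solved so both constraints bind.
bell pepper only: max(131/20, 431/185) = 6.55 servings → $6.22.
carrots only: max(131/47, 431/5) = 86.2 servings → $30.17.
bell pepper + carrots with both tight: 2.281 servings and 1.817 servings → $2.80.
The minimum over all feasible corners is $2.80.

$2.80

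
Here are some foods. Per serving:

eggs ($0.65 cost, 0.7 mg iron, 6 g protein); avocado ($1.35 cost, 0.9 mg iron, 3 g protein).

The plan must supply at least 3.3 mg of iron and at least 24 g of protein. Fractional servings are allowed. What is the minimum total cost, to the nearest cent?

eggs only: max(3.3/0.7, 24/6) = 4.714 servings → $3.06.
avocado only: max(3.3/0.9, 24/3) = 8 servings → $10.80.
eggs + avocado with both tight: 3.545 servings and 0.9091 servings → $3.53.
So the least-cost plan costs $3.06.

$3.06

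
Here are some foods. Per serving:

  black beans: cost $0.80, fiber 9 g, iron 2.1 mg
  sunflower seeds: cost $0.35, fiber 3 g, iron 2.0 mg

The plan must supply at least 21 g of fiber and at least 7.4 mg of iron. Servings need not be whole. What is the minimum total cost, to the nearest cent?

This is a tiny linear program; its minimum lies at a vertex of the feasible set. List the vertices and price them.
black beans only: max(21/9, 7.4/2.1) = 3.524 servings → $2.82.
sunflower seeds only: max(21/3, 7.4/2.0) = 7 servings → $2.45.
black beans + sunflower seeds with both tight: 1.692 servings and 1.923 servings → $2.03.
So the least-cost plan costs $2.03.

$2.03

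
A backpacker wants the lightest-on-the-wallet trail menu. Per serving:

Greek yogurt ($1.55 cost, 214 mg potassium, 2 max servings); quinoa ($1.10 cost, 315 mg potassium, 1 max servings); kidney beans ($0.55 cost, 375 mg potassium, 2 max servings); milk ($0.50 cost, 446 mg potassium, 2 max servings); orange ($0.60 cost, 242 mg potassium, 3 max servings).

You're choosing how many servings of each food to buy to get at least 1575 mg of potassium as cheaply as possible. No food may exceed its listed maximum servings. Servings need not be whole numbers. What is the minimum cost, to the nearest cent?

$2.00

Cost per mg of potassium: milk $0.0011, kidney beans $0.0015, orange $0.0025, quinoa $0.0035, Greek yogurt $0.0072.
Take 2 servings of milk: +892.0 mg potassium for $1.00 (total $1.00, still need 683.0 mg).
Take 1.821 servings of kidney beans: +683.0 mg potassium for $1.00 (total $2.00, still need 0.0 mg).
Filling from the cheapest source first is optimal under one linear minimum: $2.00.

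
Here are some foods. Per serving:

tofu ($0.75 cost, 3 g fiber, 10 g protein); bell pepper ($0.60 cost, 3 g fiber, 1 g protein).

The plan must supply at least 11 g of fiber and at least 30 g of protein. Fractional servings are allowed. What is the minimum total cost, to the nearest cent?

tofu only: max(11/3, 30/10) = 3.667 servings → $2.75.
bell pepper only: max(11/3, 30/1) = 30 servings → $18.00.
tofu + bell pepper with both tight: 2.926 servings and 0.7407 servings → $2.64.
So the least-cost plan costs $2.64.

$2.64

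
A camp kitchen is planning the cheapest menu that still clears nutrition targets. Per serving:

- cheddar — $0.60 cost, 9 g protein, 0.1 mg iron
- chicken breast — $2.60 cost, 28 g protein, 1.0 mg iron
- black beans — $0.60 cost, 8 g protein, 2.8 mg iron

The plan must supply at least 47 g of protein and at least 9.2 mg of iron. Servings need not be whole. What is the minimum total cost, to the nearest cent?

$3.35

At the optimum either one food covers both requirements or two foods hit both targets exactly; no other combination can be cheaper.
cheddar only: max(47/9, 9.2/0.1) = 92 servings → $55.20.
chicken breast only: max(47/28, 9.2/1.0) = 9.2 servings → $23.92.
black beans only: max(47/8, 9.2/2.8) = 5.875 servings → $3.52.
cheddar + chicken breast: intersection lies outside the first quadrant.
cheddar + black beans with both tight: 2.377 servings and 3.201 servings → $3.35.
chicken breast + black beans with both tight: 0.8239 servings and 2.991 servings → $3.94.
Cheapest feasible corner: $3.35.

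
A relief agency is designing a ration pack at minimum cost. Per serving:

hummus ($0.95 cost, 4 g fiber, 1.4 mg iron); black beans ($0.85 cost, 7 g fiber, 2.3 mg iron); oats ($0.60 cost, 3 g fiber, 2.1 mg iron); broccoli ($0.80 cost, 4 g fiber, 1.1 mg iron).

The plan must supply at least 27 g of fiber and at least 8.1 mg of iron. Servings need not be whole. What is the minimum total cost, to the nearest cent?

$3.28

This is a tiny linear program; its minimum lies at a vertex of the feasible set. List the vertices and price them.
hummus only: max(27/4, 8.1/1.4) = 6.75 servings → $6.41.
black beans only: max(27/7, 8.1/2.3) = 3.857 servings → $3.28.
oats only: max(27/3, 8.1/2.1) = 9 servings → $5.40.
broccoli only: max(27/4, 8.1/1.1) = 7.364 servings → $5.89.
hummus + black beans: the both-tight solution has a negative serving — not a feasible corner.
hummus + oats with both targets exact would need a negative amount; discard.
hummus + broccoli with both tight: 2.25 servings and 4.5 servings → $5.74.
black beans + oats: intersection lies outside the first quadrant.
black beans + broccoli with both tight: 1.8 servings and 3.6 servings → $4.41.
oats + broccoli with both tight: 0.5294 servings and 6.353 servings → $5.40.
So the least-cost plan costs $3.28.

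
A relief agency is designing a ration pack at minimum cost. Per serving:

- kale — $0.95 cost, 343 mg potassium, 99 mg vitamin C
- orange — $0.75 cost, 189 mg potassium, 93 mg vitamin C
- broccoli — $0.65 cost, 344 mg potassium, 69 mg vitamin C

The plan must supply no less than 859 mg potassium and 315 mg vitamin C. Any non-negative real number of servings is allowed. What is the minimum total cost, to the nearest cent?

Minimising a linear cost over {potassium ≥ 859, vitamin C ≥ 315, servings ≥ 0} — the optimum is at a vertex, using one or two foods.
kale only: max(859/343, 315/99) = 3.182 servings → $3.02.
orange only: max(859/189, 315/93) = 4.545 servings → $3.41.
broccoli only: max(859/344, 315/69) = 4.565 servings → $2.97.
kale + orange with both tight: 1.543 servings and 1.744 servings → $2.77.
kale + broccoli: the both-tight solution has a negative serving — not a feasible corner.
orange + broccoli with both tight: 2.59 servings and 1.074 servings → $2.64.
So the least-cost plan costs $2.64.

$2.64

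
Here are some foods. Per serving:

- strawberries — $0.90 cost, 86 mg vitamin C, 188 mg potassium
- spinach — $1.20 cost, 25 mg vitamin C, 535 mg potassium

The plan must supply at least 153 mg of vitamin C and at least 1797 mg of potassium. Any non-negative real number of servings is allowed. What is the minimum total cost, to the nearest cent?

$4.46

Minimising a linear cost over {vitamin C ≥ 153, potassium ≥ 1797, servings ≥ 0} — the optimum is at a vertex, using one or two foods.
strawberries only: max(153/86, 1797/188) = 9.559 servings → $8.60.
spinach only: max(153/25, 1797/535) = 6.12 servings → $7.34.
strawberries + spinach with both tight: 0.894 servings and 3.045 servings → $4.46.
So the least-cost plan costs $4.46.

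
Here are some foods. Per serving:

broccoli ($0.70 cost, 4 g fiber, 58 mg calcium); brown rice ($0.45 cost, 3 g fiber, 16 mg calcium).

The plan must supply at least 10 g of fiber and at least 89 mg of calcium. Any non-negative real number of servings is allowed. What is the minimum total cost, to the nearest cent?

With two linear requirements the optimum uses one or two foods; enumerate the corners.
broccoli only: max(10/4, 89/58) = 2.5 servings → $1.75.
brown rice only: max(10/3, 89/16) = 5.562 servings → $2.50.
broccoli + brown rice with both tight: 0.9727 servings and 2.036 servings → $1.60.
The minimum over all feasible corners is $1.60.

$1.60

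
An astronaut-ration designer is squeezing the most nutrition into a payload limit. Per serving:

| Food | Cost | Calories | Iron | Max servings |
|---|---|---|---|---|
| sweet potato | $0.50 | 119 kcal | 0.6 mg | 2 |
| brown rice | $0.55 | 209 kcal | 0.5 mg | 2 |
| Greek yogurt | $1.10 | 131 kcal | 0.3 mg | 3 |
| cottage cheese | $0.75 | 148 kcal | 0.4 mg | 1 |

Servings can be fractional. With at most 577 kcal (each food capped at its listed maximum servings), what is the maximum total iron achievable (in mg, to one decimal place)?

2.1 mg

Iron per kcal: sweet potato 0.005042, cottage cheese 0.002703, brown rice 0.002392, Greek yogurt 0.00229.
Take 2 servings of sweet potato: uses 238 kcal, +1.2 mg iron (running total 1.2 mg).
Take 1 serving of cottage cheese: uses 148 kcal, +0.4 mg iron (running total 1.6 mg).
Take 0.9139 servings of brown rice: uses 191 kcal, +0.5 mg iron (running total 2.1 mg).
Filling greedily by iron-per-kcal is optimal for one linear limit, giving 2.1 mg.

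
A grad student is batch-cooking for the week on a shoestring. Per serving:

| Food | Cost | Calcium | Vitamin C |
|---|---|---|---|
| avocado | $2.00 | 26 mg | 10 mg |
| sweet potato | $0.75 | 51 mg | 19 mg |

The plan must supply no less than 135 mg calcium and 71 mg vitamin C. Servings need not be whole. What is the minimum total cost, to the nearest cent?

$2.80

Two binding constraints pin down two serving amounts, so the optimal mix uses at most two foods. The candidates are each food alone (scaled to the tighter of calcium/vitamin C) and each pair with both constraints tight.
avocado only: max(135/26, 71/10) = 7.1 servings → $14.20.
sweet potato only: max(135/51, 71/19) = 3.737 servings → $2.80.
avocado + sweet potato: intersection lies outside the first quadrant.
The minimum over all feasible corners is $2.80.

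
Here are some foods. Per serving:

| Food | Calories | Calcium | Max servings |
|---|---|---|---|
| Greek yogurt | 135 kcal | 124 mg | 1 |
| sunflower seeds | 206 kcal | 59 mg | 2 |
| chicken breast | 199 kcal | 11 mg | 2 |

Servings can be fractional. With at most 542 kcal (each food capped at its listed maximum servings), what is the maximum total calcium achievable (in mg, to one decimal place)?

Calcium per kcal: Greek yogurt 0.9185, sunflower seeds 0.2864, chicken breast 0.05528.
Take 1 serving of Greek yogurt: uses 135 kcal, +124.0 mg calcium (running total 124.0 mg).
Take 1.976 servings of sunflower seeds: uses 407 kcal, +116.6 mg calcium (running total 240.6 mg).
Greedy by best ratio exhausts the calories allowance optimally: 240.6 mg.

240.6 mg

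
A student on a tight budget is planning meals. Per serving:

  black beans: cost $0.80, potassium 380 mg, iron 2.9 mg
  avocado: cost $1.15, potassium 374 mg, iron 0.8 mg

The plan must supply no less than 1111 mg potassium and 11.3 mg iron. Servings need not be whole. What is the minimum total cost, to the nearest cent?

Compare the cost at each extreme point of the feasible region.
black beans only: max(1111/380, 11.3/2.9) = 3.897 servings → $3.12.
avocado only: max(1111/374, 11.3/0.8) = 14.12 servings → $16.24.
black beans + avocado: the both-tight solution has a negative serving — not a feasible corner.
Cheapest feasible corner: $3.12.

$3.12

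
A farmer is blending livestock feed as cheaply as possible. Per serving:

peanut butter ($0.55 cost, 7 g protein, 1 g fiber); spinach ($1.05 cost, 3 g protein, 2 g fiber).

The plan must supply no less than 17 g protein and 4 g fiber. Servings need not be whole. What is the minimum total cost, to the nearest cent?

With two linear requirements the optimum uses one or two foods; enumerate the corners.
peanut butter only: max(17/7, 4/1) = 4 servings → $2.20.
spinach only: max(17/3, 4/2) = 5.667 servings → $5.95.
peanut butter + spinach with both tight: 2 servings and 1 serving → $2.15.
Cheapest feasible corner: $2.15.

$2.15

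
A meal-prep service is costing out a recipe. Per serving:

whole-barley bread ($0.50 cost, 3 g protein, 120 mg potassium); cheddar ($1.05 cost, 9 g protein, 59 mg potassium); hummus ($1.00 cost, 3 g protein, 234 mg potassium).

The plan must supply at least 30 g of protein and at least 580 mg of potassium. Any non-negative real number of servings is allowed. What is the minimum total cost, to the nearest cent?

Minimising a linear cost over {protein ≥ 30, potassium ≥ 580, servings ≥ 0} — the optimum is at a vertex, using one or two foods.
whole-barley bread only: max(30/3, 580/120) = 10 servings → $5.00.
cheddar only: max(30/9, 580/59) = 9.831 servings → $10.32.
hummus only: max(30/3, 580/234) = 10 servings → $10.00.
whole-barley bread + cheddar with both tight: 3.821 servings and 2.06 servings → $4.07.
whole-barley bread + hummus: intersection lies outside the first quadrant.
cheddar + hummus with both tight: 2.737 servings and 1.788 servings → $4.66.
So the least-cost plan costs $4.07.

$4.07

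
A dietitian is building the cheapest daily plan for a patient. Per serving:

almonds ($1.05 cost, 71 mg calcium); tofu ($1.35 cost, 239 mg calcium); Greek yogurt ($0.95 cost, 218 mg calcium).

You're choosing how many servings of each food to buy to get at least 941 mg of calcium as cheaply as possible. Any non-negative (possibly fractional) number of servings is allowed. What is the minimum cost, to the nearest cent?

Cost per mg of calcium: Greek yogurt $0.0044, tofu $0.0056, almonds $0.0148.
With no serving limits, use only Greek yogurt: 941 mg / 218 mg = 4.317 servings × $0.95 = $4.10.

$4.10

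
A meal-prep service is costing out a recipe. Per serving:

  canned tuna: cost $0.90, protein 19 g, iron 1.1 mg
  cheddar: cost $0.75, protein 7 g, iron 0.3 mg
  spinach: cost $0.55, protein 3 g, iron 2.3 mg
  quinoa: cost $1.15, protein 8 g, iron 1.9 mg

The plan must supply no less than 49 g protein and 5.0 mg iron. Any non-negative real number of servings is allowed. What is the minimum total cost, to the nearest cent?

$2.74

At the optimum either one food covers both requirements or two foods hit both targets exactly; no other combination can be cheaper.
canned tuna only: max(49/19, 5.0/1.1) = 4.545 servings → $4.09.
cheddar only: max(49/7, 5.0/0.3) = 16.67 servings → $12.50.
spinach only: max(49/3, 5.0/2.3) = 16.33 servings → $8.98.
quinoa only: max(49/8, 5.0/1.9) = 6.125 servings → $7.04.
canned tuna + cheddar with both targets exact would need a negative amount; discard.
canned tuna + spinach with both tight: 2.418 servings and 1.017 servings → $2.74.
canned tuna + quinoa with both tight: 1.945 servings and 1.505 servings → $3.48.
cheddar + spinach with both tight: 6.428 servings and 1.336 servings → $5.56.
cheddar + quinoa with both tight: 4.872 servings and 1.862 servings → $5.80.
spinach + quinoa: intersection lies outside the first quadrant.
So the least-cost plan costs $2.74.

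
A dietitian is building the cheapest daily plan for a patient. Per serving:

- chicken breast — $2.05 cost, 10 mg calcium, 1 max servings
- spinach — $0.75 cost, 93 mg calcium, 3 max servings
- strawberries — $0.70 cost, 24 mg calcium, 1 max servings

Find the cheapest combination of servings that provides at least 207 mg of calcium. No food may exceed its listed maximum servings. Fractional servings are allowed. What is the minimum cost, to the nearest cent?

$1.67

Cost per mg of calcium: spinach $0.0081, strawberries $0.0292, chicken breast $0.2050.
Take 2.226 servings of spinach: +207.0 mg calcium for $1.67 (total $1.67, still need 0.0 mg).
Greedy by cheapest-per-mg is optimal for a single linear constraint, so the minimum cost is $1.67.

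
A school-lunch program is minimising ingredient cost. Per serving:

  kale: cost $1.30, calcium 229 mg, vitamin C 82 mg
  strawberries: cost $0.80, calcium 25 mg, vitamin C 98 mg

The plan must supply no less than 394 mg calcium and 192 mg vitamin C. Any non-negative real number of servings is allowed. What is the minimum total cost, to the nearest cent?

Compare the cost at each extreme point of the feasible region.
kale only: max(394/229, 192/82) = 2.341 servings → $3.04.
strawberries only: max(394/25, 192/98) = 15.76 servings → $12.61.
kale + strawberries with both tight: 1.658 servings and 0.5718 servings → $2.61.
Cheapest feasible corner: $2.61.

$2.61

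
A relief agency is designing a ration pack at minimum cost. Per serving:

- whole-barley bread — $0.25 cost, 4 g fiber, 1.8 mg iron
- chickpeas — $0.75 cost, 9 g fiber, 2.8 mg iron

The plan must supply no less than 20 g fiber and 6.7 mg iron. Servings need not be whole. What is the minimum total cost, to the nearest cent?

$1.25

whole-barley bread only: max(20/4, 6.7/1.8) = 5 servings → $1.25.
chickpeas only: max(20/9, 6.7/2.8) = 2.393 servings → $1.79.
whole-barley bread + chickpeas with both tight: 0.86 servings and 1.84 servings → $1.59.
Cheapest feasible corner: $1.25.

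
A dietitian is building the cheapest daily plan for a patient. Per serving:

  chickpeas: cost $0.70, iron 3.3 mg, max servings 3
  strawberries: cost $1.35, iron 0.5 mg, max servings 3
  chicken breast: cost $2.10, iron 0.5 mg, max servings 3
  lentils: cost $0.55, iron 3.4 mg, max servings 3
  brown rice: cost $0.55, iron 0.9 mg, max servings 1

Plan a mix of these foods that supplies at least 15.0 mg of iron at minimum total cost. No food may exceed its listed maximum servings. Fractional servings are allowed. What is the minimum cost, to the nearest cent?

$2.67

Cost per mg of iron: lentils $0.1618, chickpeas $0.2121, brown rice $0.6111, strawberries $2.7000, chicken breast $4.2000.
Take 3 servings of lentils: +10.2 mg iron for $1.65 (total $1.65, still need 4.8 mg).
Take 1.455 servings of chickpeas: +4.8 mg iron for $1.02 (total $2.67, still need 0.0 mg).
Greedy by cheapest-per-mg is optimal for a single linear constraint, so the minimum cost is $2.67.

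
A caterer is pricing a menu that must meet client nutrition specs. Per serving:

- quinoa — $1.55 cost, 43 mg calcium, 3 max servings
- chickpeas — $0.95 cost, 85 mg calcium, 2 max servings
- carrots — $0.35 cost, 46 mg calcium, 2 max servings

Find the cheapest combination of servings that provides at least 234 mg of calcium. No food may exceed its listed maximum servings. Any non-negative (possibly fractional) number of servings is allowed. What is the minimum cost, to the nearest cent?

$2.29

Cost per mg of calcium: carrots $0.0076, chickpeas $0.0112, quinoa $0.0360.
Take 2 servings of carrots: +92.0 mg calcium for $0.70 (total $0.70, still need 142.0 mg).
Take 1.671 servings of chickpeas: +142.0 mg calcium for $1.59 (total $2.29, still need 0.0 mg).
Filling from the cheapest source first is optimal under one linear minimum: $2.29.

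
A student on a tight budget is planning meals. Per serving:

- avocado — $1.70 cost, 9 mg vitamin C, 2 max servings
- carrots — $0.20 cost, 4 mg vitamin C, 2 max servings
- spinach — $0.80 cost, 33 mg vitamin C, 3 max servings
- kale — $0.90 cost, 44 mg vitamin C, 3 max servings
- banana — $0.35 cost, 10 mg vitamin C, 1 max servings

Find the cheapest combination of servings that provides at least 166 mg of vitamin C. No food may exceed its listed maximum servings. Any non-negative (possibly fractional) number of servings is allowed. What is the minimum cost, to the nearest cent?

Cost per mg of vitamin C: kale $0.0205, spinach $0.0242, banana $0.0350, carrots $0.0500, avocado $0.1889.
Take 3 servings of kale: +132.0 mg vitamin C for $2.70 (total $2.70, still need 34.0 mg).
Take 1.03 servings of spinach: +34.0 mg vitamin C for $0.82 (total $3.52, still need 0.0 mg).
Filling from the cheapest source first is optimal under one linear minimum: $3.52.

$3.52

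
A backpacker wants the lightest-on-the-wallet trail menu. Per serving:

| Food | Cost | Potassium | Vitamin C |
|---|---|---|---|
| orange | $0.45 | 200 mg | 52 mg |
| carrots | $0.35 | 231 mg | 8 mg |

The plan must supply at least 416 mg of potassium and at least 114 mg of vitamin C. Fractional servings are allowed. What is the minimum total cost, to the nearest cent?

$0.99

orange only: max(416/200, 114/52) = 2.192 servings → $0.99.
carrots only: max(416/231, 114/8) = 14.25 servings → $4.99.
orange + carrots with both targets exact would need a negative amount; discard.
So the least-cost plan costs $0.99.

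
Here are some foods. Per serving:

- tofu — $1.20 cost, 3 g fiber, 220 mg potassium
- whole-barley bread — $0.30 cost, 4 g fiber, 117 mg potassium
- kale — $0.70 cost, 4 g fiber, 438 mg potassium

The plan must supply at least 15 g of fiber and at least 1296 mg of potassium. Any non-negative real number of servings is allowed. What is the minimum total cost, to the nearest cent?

$2.19

At the optimum either one food covers both requirements or two foods hit both targets exactly; no other combination can be cheaper.
tofu only: max(15/3, 1296/220) = 5.891 servings → $7.07.
whole-barley bread only: max(15/4, 1296/117) = 11.08 servings → $3.32.
kale only: max(15/4, 1296/438) = 3.75 servings → $2.62.
tofu + whole-barley bread with both targets exact would need a negative amount; discard.
tofu + kale with both tight: 3.194 servings and 1.355 servings → $4.78.
whole-barley bread + kale with both tight: 1.079 servings and 2.671 servings → $2.19.
The minimum over all feasible corners is $2.19.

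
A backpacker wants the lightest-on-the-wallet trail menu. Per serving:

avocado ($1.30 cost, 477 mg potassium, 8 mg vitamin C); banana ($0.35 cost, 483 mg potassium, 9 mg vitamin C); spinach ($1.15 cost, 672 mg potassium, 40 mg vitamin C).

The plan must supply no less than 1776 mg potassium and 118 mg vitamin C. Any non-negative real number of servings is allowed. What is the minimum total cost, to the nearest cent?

$3.39

Two binding constraints pin down two serving amounts, so the optimal mix uses at most two foods. The candidates are each food alone (scaled to the tighter of potassium/vitamin C) and each pair with both constraints tight.
avocado only: max(1776/477, 118/8) = 14.75 servings → $19.18.
banana only: max(1776/483, 118/9) = 13.11 servings → $4.59.
spinach only: max(1776/672, 118/40) = 2.95 servings → $3.39.
avocado + banana with both targets exact would need a negative amount; discard.
avocado + spinach: intersection lies outside the first quadrant.
banana + spinach with both targets exact would need a negative amount; discard.
The minimum over all feasible corners is $3.39.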